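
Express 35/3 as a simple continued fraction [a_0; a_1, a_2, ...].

[11; 1, 2]

Run the Euclidean algorithm on 35 and 3; the successive quotients are the partial quotients a_0, a_1, ... (each step inverts the fractional part left over by the previous one):
  35 = 11*3 + 2, so a_0 = 11.
  3 = 1*2 + 1, so a_1 = 1.
  2 = 2*1 + 0, so a_2 = 2.
The remainder reaches 0 after 3 divisions, so the expansion has 3 partial quotients, read off in order.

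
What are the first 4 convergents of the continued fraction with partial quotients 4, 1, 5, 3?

Using the convergent recurrence p_i = a_i*p_{i-1} + p_{i-2}, q_i = a_i*q_{i-1} + q_{i-2} with p_{-2}=0, p_{-1}=1, q_{-2}=1, q_{-1}=0:
  i=0: a_0=4, p_0 = 4*1 + 0 = 4, q_0 = 4*0 + 1 = 1.
  i=1: a_1=1, p_1 = 1*4 + 1 = 5, q_1 = 1*1 + 0 = 1.
  i=2: a_2=5, p_2 = 5*5 + 4 = 29, q_2 = 5*1 + 1 = 6.
  i=3: a_3=3, p_3 = 3*29 + 5 = 92, q_3 = 3*6 + 1 = 19.

4/1, 5/1, 29/6, 92/19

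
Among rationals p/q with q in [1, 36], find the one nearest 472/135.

Expand x = 472/135 as a continued fraction with the Euclidean algorithm:
  472 = 3*135 + 67, so a_0 = 3.
  135 = 2*67 + 1, so a_1 = 2.
  67 = 67*1 + 0, so a_2 = 67.
so x = [3; 2, 67].
Convergents (p_i = a_i*p_{i-1} + p_{i-2}, q_i = a_i*q_{i-1} + q_{i-2} with p_{-2}=0, p_{-1}=1, q_{-2}=1, q_{-1}=0), until the denominator exceeds 36:
  i=0: a_0=3, p_0 = 3*1 + 0 = 3, q_0 = 3*0 + 1 = 1.
  i=1: a_1=2, p_1 = 2*3 + 1 = 7, q_1 = 2*1 + 0 = 2.
  i=2: a_2=67, p_2 = 67*7 + 3 = 472, q_2 = 67*2 + 1 = 135.
q_2 = 135 > 36, so the last convergent with denominator <= 36 is p_1/q_1 = 7/2.
The closest fraction with denominator <= 36 is either p_1/q_1 or the intermediate fraction (k*p_1 + p_0)/(k*q_1 + q_0) with the largest k >= 1 whose denominator stays <= 36; these approach x as k grows, and every other convergent or intermediate fraction in range is farther away.
Largest k: floor((36 - q_0)/q_1) = floor((36 - 1)/2) = 17.
That gives (17*7 + 3)/(17*2 + 1) = 122/35.
Compare the errors: |x - 7/2| = |472*2 - 7*135|/(135*2) = 1/270, and |x - 122/35| = |472*35 - 122*135|/(135*35) = 50/4725.
Cross-multiplying, 1*4725 = 4725 < 13500 = 50*270, so 1/270 is smaller: the convergent 7/2 is closer to x than 122/35.

7/2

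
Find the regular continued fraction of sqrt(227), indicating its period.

[15; (15, 30)]

Write x_i = (sqrt(227) + m_i)/d_i with (m_0, d_0) = (0, 1). a_0 = floor(sqrt(227)) = 15, since 15^2 = 225 <= 227 < 256 = 16^2.
Iterate m_{i+1} = d_i*a_i - m_i, d_{i+1} = (227 - m_{i+1}^2)/d_i, a_{i+1} = floor((a_0 + m_{i+1})/d_{i+1}):
  m_1 = 1*15 - 0 = 15, d_1 = (227 - 15^2)/1 = 2/1 = 2, a_1 = floor((15 + 15)/2) = 15.
  m_2 = 2*15 - 15 = 15, d_2 = (227 - 15^2)/2 = 2/2 = 1, a_2 = floor((15 + 15)/1) = 30.
  m_3 = 1*30 - 15 = 15, d_3 = (227 - 15^2)/1 = 2/1 = 2: (m_3, d_3) = (m_1, d_1) = (15, 2), so from here the quotients repeat a_1, a_2; the period length is 2.
Hence the expansion of sqrt(227) is a_0 = 15 followed by the repeating block 15, 30 (period 2).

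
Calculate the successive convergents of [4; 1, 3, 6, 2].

4/1, 5/1, 19/4, 119/25, 257/54

Using the convergent recurrence p_i = a_i*p_{i-1} + p_{i-2}, q_i = a_i*q_{i-1} + q_{i-2} with p_{-2}=0, p_{-1}=1, q_{-2}=1, q_{-1}=0:
  i=0: a_0=4, p_0 = 4*1 + 0 = 4, q_0 = 4*0 + 1 = 1.
  i=1: a_1=1, p_1 = 1*4 + 1 = 5, q_1 = 1*1 + 0 = 1.
  i=2: a_2=3, p_2 = 3*5 + 4 = 19, q_2 = 3*1 + 1 = 4.
  i=3: a_3=6, p_3 = 6*19 + 5 = 119, q_3 = 6*4 + 1 = 25.
  i=4: a_4=2, p_4 = 2*119 + 19 = 257, q_4 = 2*25 + 4 = 54.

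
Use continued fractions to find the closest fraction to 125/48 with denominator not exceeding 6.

13/5

Expand x = 125/48 as a continued fraction with the Euclidean algorithm:
  125 = 2*48 + 29, so a_0 = 2.
  48 = 1*29 + 19, so a_1 = 1.
  29 = 1*19 + 10, so a_2 = 1.
  19 = 1*10 + 9, so a_3 = 1.
  10 = 1*9 + 1, so a_4 = 1.
  9 = 9*1 + 0, so a_5 = 9.
so x = [2; 1, 1, 1, 1, 9].
Convergents (p_i = a_i*p_{i-1} + p_{i-2}, q_i = a_i*q_{i-1} + q_{i-2} with p_{-2}=0, p_{-1}=1, q_{-2}=1, q_{-1}=0), until the denominator exceeds 6:
  i=0: a_0=2, p_0 = 2*1 + 0 = 2, q_0 = 2*0 + 1 = 1.
  i=1: a_1=1, p_1 = 1*2 + 1 = 3, q_1 = 1*1 + 0 = 1.
  i=2: a_2=1, p_2 = 1*3 + 2 = 5, q_2 = 1*1 + 1 = 2.
  i=3: a_3=1, p_3 = 1*5 + 3 = 8, q_3 = 1*2 + 1 = 3.
  i=4: a_4=1, p_4 = 1*8 + 5 = 13, q_4 = 1*3 + 2 = 5.
  i=5: a_5=9, p_5 = 9*13 + 8 = 125, q_5 = 9*5 + 3 = 48.
q_5 = 48 > 6, so the last convergent with denominator <= 6 is p_4/q_4 = 13/5.
The closest fraction with denominator <= 6 is either p_4/q_4 or the intermediate fraction (k*p_4 + p_3)/(k*q_4 + q_3) with the largest k >= 1 whose denominator stays <= 6; these approach x as k grows, and every other convergent or intermediate fraction in range is farther away.
Largest k: floor((6 - q_3)/q_4) = floor((6 - 3)/5) = 0.
Since k = 0, no intermediate fraction beyond p_4/q_4 has denominator <= 6, so the convergent 13/5 is the closest (its error is |125*5 - 13*48|/(48*5) = 1/240).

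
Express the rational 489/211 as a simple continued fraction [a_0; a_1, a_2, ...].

Run the Euclidean algorithm on 489 and 211; the successive quotients are the partial quotients a_0, a_1, ... (each step inverts the fractional part left over by the previous one):
  489 = 2*211 + 67, so a_0 = 2.
  211 = 3*67 + 10, so a_1 = 3.
  67 = 6*10 + 7, so a_2 = 6.
  10 = 1*7 + 3, so a_3 = 1.
  7 = 2*3 + 1, so a_4 = 2.
  3 = 3*1 + 0, so a_5 = 3.
The remainder reaches 0 after 6 divisions, so the expansion has 6 partial quotients, read off in order.

[2; 3, 6, 1, 2, 3]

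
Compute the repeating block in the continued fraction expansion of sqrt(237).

Write x_i = (sqrt(237) + m_i)/d_i with (m_0, d_0) = (0, 1). a_0 = floor(sqrt(237)) = 15, since 15^2 = 225 <= 237 < 256 = 16^2.
Iterate m_{i+1} = d_i*a_i - m_i, d_{i+1} = (237 - m_{i+1}^2)/d_i, a_{i+1} = floor((a_0 + m_{i+1})/d_{i+1}):
  m_1 = 1*15 - 0 = 15, d_1 = (237 - 15^2)/1 = 12/1 = 12, a_1 = floor((15 + 15)/12) = 2.
  m_2 = 12*2 - 15 = 9, d_2 = (237 - 9^2)/12 = 156/12 = 13, a_2 = floor((15 + 9)/13) = 1.
  m_3 = 13*1 - 9 = 4, d_3 = (237 - 4^2)/13 = 221/13 = 17, a_3 = floor((15 + 4)/17) = 1.
  m_4 = 17*1 - 4 = 13, d_4 = (237 - 13^2)/17 = 68/17 = 4, a_4 = floor((15 + 13)/4) = 7.
  m_5 = 4*7 - 13 = 15, d_5 = (237 - 15^2)/4 = 12/4 = 3, a_5 = floor((15 + 15)/3) = 10.
  m_6 = 3*10 - 15 = 15, d_6 = (237 - 15^2)/3 = 12/3 = 4, a_6 = floor((15 + 15)/4) = 7.
  m_7 = 4*7 - 15 = 13, d_7 = (237 - 13^2)/4 = 68/4 = 17, a_7 = floor((15 + 13)/17) = 1.
  m_8 = 17*1 - 13 = 4, d_8 = (237 - 4^2)/17 = 221/17 = 13, a_8 = floor((15 + 4)/13) = 1.
  m_9 = 13*1 - 4 = 9, d_9 = (237 - 9^2)/13 = 156/13 = 12, a_9 = floor((15 + 9)/12) = 2.
  m_10 = 12*2 - 9 = 15, d_10 = (237 - 15^2)/12 = 12/12 = 1, a_10 = floor((15 + 15)/1) = 30.
  m_11 = 1*30 - 15 = 15, d_11 = (237 - 15^2)/1 = 12/1 = 12: (m_11, d_11) = (m_1, d_1) = (15, 12), so from here the quotients repeat a_1, ..., a_10; the period length is 10.
Hence the expansion of sqrt(237) is a_0 = 15 followed by the repeating block 2, 1, 1, 7, 10, 7, 1, 1, 2, 30 (period 10).

[15; (2, 1, 1, 7, 10, 7, 1, 1, 2, 30)]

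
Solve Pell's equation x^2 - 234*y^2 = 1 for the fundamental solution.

First expand sqrt(234) as a continued fraction. With x_i = (sqrt(234) + m_i)/d_i and (m_0, d_0) = (0, 1): a_0 = floor(sqrt(234)) = 15, since 15^2 = 225 <= 234 < 256 = 16^2.
Iterate m_{i+1} = d_i*a_i - m_i, d_{i+1} = (234 - m_{i+1}^2)/d_i, a_{i+1} = floor((a_0 + m_{i+1})/d_{i+1}):
  m_1 = 1*15 - 0 = 15, d_1 = (234 - 15^2)/1 = 9/1 = 9, a_1 = floor((15 + 15)/9) = 3.
  m_2 = 9*3 - 15 = 12, d_2 = (234 - 12^2)/9 = 90/9 = 10, a_2 = floor((15 + 12)/10) = 2.
  m_3 = 10*2 - 12 = 8, d_3 = (234 - 8^2)/10 = 170/10 = 17, a_3 = floor((15 + 8)/17) = 1.
  m_4 = 17*1 - 8 = 9, d_4 = (234 - 9^2)/17 = 153/17 = 9, a_4 = floor((15 + 9)/9) = 2.
  m_5 = 9*2 - 9 = 9, d_5 = (234 - 9^2)/9 = 153/9 = 17, a_5 = floor((15 + 9)/17) = 1.
  m_6 = 17*1 - 9 = 8, d_6 = (234 - 8^2)/17 = 170/17 = 10, a_6 = floor((15 + 8)/10) = 2.
  m_7 = 10*2 - 8 = 12, d_7 = (234 - 12^2)/10 = 90/10 = 9, a_7 = floor((15 + 12)/9) = 3.
  m_8 = 9*3 - 12 = 15, d_8 = (234 - 15^2)/9 = 9/9 = 1, a_8 = floor((15 + 15)/1) = 30.
  m_9 = 1*30 - 15 = 15, d_9 = (234 - 15^2)/1 = 9/1 = 9: (m_9, d_9) = (m_1, d_1) = (15, 9), so from here the quotients repeat a_1, ..., a_8; the period length is 8.
So sqrt(234) = [15; (3, 2, 1, 2, 1, 2, 3, 30)] with period length k = 8.
k is even, so the fundamental solution of x^2 - 234y^2 = 1 is (p_{k-1}, q_{k-1}) = (p_7, q_7); compute convergents through index 7.
Convergents (p_i = a_i*p_{i-1} + p_{i-2}, q_i = a_i*q_{i-1} + q_{i-2} with p_{-2}=0, p_{-1}=1, q_{-2}=1, q_{-1}=0):
  i=0: a_0=15, p_0 = 15*1 + 0 = 15, q_0 = 15*0 + 1 = 1.
  i=1: a_1=3, p_1 = 3*15 + 1 = 46, q_1 = 3*1 + 0 = 3.
  i=2: a_2=2, p_2 = 2*46 + 15 = 107, q_2 = 2*3 + 1 = 7.
  i=3: a_3=1, p_3 = 1*107 + 46 = 153, q_3 = 1*7 + 3 = 10.
  i=4: a_4=2, p_4 = 2*153 + 107 = 413, q_4 = 2*10 + 7 = 27.
  i=5: a_5=1, p_5 = 1*413 + 153 = 566, q_5 = 1*27 + 10 = 37.
  i=6: a_6=2, p_6 = 2*566 + 413 = 1545, q_6 = 2*37 + 27 = 101.
  i=7: a_7=3, p_7 = 3*1545 + 566 = 5201, q_7 = 3*101 + 37 = 340.
Check: 5201^2 - 234*340^2 = 27050401 - 27050400 = 1, so (x, y) = (5201, 340) solves the equation, and by the theorem it is the least positive solution.

(x, y) = (5201, 340)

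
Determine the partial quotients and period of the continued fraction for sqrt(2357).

[48; (1, 1, 4, 1, 1, 1, 1, 4, 1, 1, 96)]

Write x_i = (sqrt(2357) + m_i)/d_i with (m_0, d_0) = (0, 1). a_0 = floor(sqrt(2357)) = 48, since 48^2 = 2304 <= 2357 < 2401 = 49^2.
Iterate m_{i+1} = d_i*a_i - m_i, d_{i+1} = (2357 - m_{i+1}^2)/d_i, a_{i+1} = floor((a_0 + m_{i+1})/d_{i+1}):
  m_1 = 1*48 - 0 = 48, d_1 = (2357 - 48^2)/1 = 53/1 = 53, a_1 = floor((48 + 48)/53) = 1.
  m_2 = 53*1 - 48 = 5, d_2 = (2357 - 5^2)/53 = 2332/53 = 44, a_2 = floor((48 + 5)/44) = 1.
  m_3 = 44*1 - 5 = 39, d_3 = (2357 - 39^2)/44 = 836/44 = 19, a_3 = floor((48 + 39)/19) = 4.
  m_4 = 19*4 - 39 = 37, d_4 = (2357 - 37^2)/19 = 988/19 = 52, a_4 = floor((48 + 37)/52) = 1.
  m_5 = 52*1 - 37 = 15, d_5 = (2357 - 15^2)/52 = 2132/52 = 41, a_5 = floor((48 + 15)/41) = 1.
  m_6 = 41*1 - 15 = 26, d_6 = (2357 - 26^2)/41 = 1681/41 = 41, a_6 = floor((48 + 26)/41) = 1.
  m_7 = 41*1 - 26 = 15, d_7 = (2357 - 15^2)/41 = 2132/41 = 52, a_7 = floor((48 + 15)/52) = 1.
  m_8 = 52*1 - 15 = 37, d_8 = (2357 - 37^2)/52 = 988/52 = 19, a_8 = floor((48 + 37)/19) = 4.
  m_9 = 19*4 - 37 = 39, d_9 = (2357 - 39^2)/19 = 836/19 = 44, a_9 = floor((48 + 39)/44) = 1.
  m_10 = 44*1 - 39 = 5, d_10 = (2357 - 5^2)/44 = 2332/44 = 53, a_10 = floor((48 + 5)/53) = 1.
  m_11 = 53*1 - 5 = 48, d_11 = (2357 - 48^2)/53 = 53/53 = 1, a_11 = floor((48 + 48)/1) = 96.
  m_12 = 1*96 - 48 = 48, d_12 = (2357 - 48^2)/1 = 53/1 = 53: (m_12, d_12) = (m_1, d_1) = (48, 53), so from here the quotients repeat a_1, ..., a_11; the period length is 11.
Hence the expansion of sqrt(2357) is a_0 = 48 followed by the repeating block 1, 1, 4, 1, 1, 1, 1, 4, 1, 1, 96 (period 11).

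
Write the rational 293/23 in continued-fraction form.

Run the Euclidean algorithm on 293 and 23; the successive quotients are the partial quotients a_0, a_1, ... (each step inverts the fractional part left over by the previous one):
  293 = 12*23 + 17, so a_0 = 12.
  23 = 1*17 + 6, so a_1 = 1.
  17 = 2*6 + 5, so a_2 = 2.
  6 = 1*5 + 1, so a_3 = 1.
  5 = 5*1 + 0, so a_4 = 5.
The remainder reaches 0 after 5 divisions, so the expansion has 5 partial quotients, read off in order.

[12; 1, 2, 1, 5]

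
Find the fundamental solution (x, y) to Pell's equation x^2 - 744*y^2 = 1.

First expand sqrt(744) as a continued fraction. With x_i = (sqrt(744) + m_i)/d_i and (m_0, d_0) = (0, 1): a_0 = floor(sqrt(744)) = 27, since 27^2 = 729 <= 744 < 784 = 28^2.
Iterate m_{i+1} = d_i*a_i - m_i, d_{i+1} = (744 - m_{i+1}^2)/d_i, a_{i+1} = floor((a_0 + m_{i+1})/d_{i+1}):
  m_1 = 1*27 - 0 = 27, d_1 = (744 - 27^2)/1 = 15/1 = 15, a_1 = floor((27 + 27)/15) = 3.
  m_2 = 15*3 - 27 = 18, d_2 = (744 - 18^2)/15 = 420/15 = 28, a_2 = floor((27 + 18)/28) = 1.
  m_3 = 28*1 - 18 = 10, d_3 = (744 - 10^2)/28 = 644/28 = 23, a_3 = floor((27 + 10)/23) = 1.
  m_4 = 23*1 - 10 = 13, d_4 = (744 - 13^2)/23 = 575/23 = 25, a_4 = floor((27 + 13)/25) = 1.
  m_5 = 25*1 - 13 = 12, d_5 = (744 - 12^2)/25 = 600/25 = 24, a_5 = floor((27 + 12)/24) = 1.
  m_6 = 24*1 - 12 = 12, d_6 = (744 - 12^2)/24 = 600/24 = 25, a_6 = floor((27 + 12)/25) = 1.
  m_7 = 25*1 - 12 = 13, d_7 = (744 - 13^2)/25 = 575/25 = 23, a_7 = floor((27 + 13)/23) = 1.
  m_8 = 23*1 - 13 = 10, d_8 = (744 - 10^2)/23 = 644/23 = 28, a_8 = floor((27 + 10)/28) = 1.
  m_9 = 28*1 - 10 = 18, d_9 = (744 - 18^2)/28 = 420/28 = 15, a_9 = floor((27 + 18)/15) = 3.
  m_10 = 15*3 - 18 = 27, d_10 = (744 - 27^2)/15 = 15/15 = 1, a_10 = floor((27 + 27)/1) = 54.
  m_11 = 1*54 - 27 = 27, d_11 = (744 - 27^2)/1 = 15/1 = 15: (m_11, d_11) = (m_1, d_1) = (27, 15), so from here the quotients repeat a_1, ..., a_10; the period length is 10.
So sqrt(744) = [27; (3, 1, 1, 1, 1, 1, 1, 1, 3, 54)] with period length k = 10.
k is even, so the fundamental solution of x^2 - 744y^2 = 1 is (p_{k-1}, q_{k-1}) = (p_9, q_9); compute convergents through index 9.
Convergents (p_i = a_i*p_{i-1} + p_{i-2}, q_i = a_i*q_{i-1} + q_{i-2} with p_{-2}=0, p_{-1}=1, q_{-2}=1, q_{-1}=0):
  i=0: a_0=27, p_0 = 27*1 + 0 = 27, q_0 = 27*0 + 1 = 1.
  i=1: a_1=3, p_1 = 3*27 + 1 = 82, q_1 = 3*1 + 0 = 3.
  i=2: a_2=1, p_2 = 1*82 + 27 = 109, q_2 = 1*3 + 1 = 4.
  i=3: a_3=1, p_3 = 1*109 + 82 = 191, q_3 = 1*4 + 3 = 7.
  i=4: a_4=1, p_4 = 1*191 + 109 = 300, q_4 = 1*7 + 4 = 11.
  i=5: a_5=1, p_5 = 1*300 + 191 = 491, q_5 = 1*11 + 7 = 18.
  i=6: a_6=1, p_6 = 1*491 + 300 = 791, q_6 = 1*18 + 11 = 29.
  i=7: a_7=1, p_7 = 1*791 + 491 = 1282, q_7 = 1*29 + 18 = 47.
  i=8: a_8=1, p_8 = 1*1282 + 791 = 2073, q_8 = 1*47 + 29 = 76.
  i=9: a_9=3, p_9 = 3*2073 + 1282 = 7501, q_9 = 3*76 + 47 = 275.
Check: 7501^2 - 744*275^2 = 56265001 - 56265000 = 1, so (x, y) = (7501, 275) solves the equation, and by the theorem it is the least positive solution.

(x, y) = (7501, 275)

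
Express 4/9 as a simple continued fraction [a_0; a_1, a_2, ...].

Run the Euclidean algorithm on 4 and 9; the successive quotients are the partial quotients a_0, a_1, ... (each step inverts the fractional part left over by the previous one):
  4 = 0*9 + 4, so a_0 = 0.
  9 = 2*4 + 1, so a_1 = 2.
  4 = 4*1 + 0, so a_2 = 4.
The remainder reaches 0 after 3 divisions, so the expansion has 3 partial quotients, read off in order.

[0; 2, 4]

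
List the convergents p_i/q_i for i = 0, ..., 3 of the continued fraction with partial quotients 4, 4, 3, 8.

4/1, 17/4, 55/13, 457/108

Using the convergent recurrence p_i = a_i*p_{i-1} + p_{i-2}, q_i = a_i*q_{i-1} + q_{i-2} with p_{-2}=0, p_{-1}=1, q_{-2}=1, q_{-1}=0:
  i=0: a_0=4, p_0 = 4*1 + 0 = 4, q_0 = 4*0 + 1 = 1.
  i=1: a_1=4, p_1 = 4*4 + 1 = 17, q_1 = 4*1 + 0 = 4.
  i=2: a_2=3, p_2 = 3*17 + 4 = 55, q_2 = 3*4 + 1 = 13.
  i=3: a_3=8, p_3 = 8*55 + 17 = 457, q_3 = 8*13 + 4 = 108.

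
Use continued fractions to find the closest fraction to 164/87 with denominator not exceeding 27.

49/26

Expand x = 164/87 as a continued fraction with the Euclidean algorithm:
  164 = 1*87 + 77, so a_0 = 1.
  87 = 1*77 + 10, so a_1 = 1.
  77 = 7*10 + 7, so a_2 = 7.
  10 = 1*7 + 3, so a_3 = 1.
  7 = 2*3 + 1, so a_4 = 2.
  3 = 3*1 + 0, so a_5 = 3.
so x = [1; 1, 7, 1, 2, 3].
Convergents (p_i = a_i*p_{i-1} + p_{i-2}, q_i = a_i*q_{i-1} + q_{i-2} with p_{-2}=0, p_{-1}=1, q_{-2}=1, q_{-1}=0), until the denominator exceeds 27:
  i=0: a_0=1, p_0 = 1*1 + 0 = 1, q_0 = 1*0 + 1 = 1.
  i=1: a_1=1, p_1 = 1*1 + 1 = 2, q_1 = 1*1 + 0 = 1.
  i=2: a_2=7, p_2 = 7*2 + 1 = 15, q_2 = 7*1 + 1 = 8.
  i=3: a_3=1, p_3 = 1*15 + 2 = 17, q_3 = 1*8 + 1 = 9.
  i=4: a_4=2, p_4 = 2*17 + 15 = 49, q_4 = 2*9 + 8 = 26.
  i=5: a_5=3, p_5 = 3*49 + 17 = 164, q_5 = 3*26 + 9 = 87.
q_5 = 87 > 27, so the last convergent with denominator <= 27 is p_4/q_4 = 49/26.
The closest fraction with denominator <= 27 is either p_4/q_4 or the intermediate fraction (k*p_4 + p_3)/(k*q_4 + q_3) with the largest k >= 1 whose denominator stays <= 27; these approach x as k grows, and every other convergent or intermediate fraction in range is farther away.
Largest k: floor((27 - q_3)/q_4) = floor((27 - 9)/26) = 0.
Since k = 0, no intermediate fraction beyond p_4/q_4 has denominator <= 27, so the convergent 49/26 is the closest (its error is |164*26 - 49*87|/(87*26) = 1/2262).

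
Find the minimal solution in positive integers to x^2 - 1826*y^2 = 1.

(x, y) = (3069505, 71832)

First expand sqrt(1826) as a continued fraction. With x_i = (sqrt(1826) + m_i)/d_i and (m_0, d_0) = (0, 1): a_0 = floor(sqrt(1826)) = 42, since 42^2 = 1764 <= 1826 < 1849 = 43^2.
Iterate m_{i+1} = d_i*a_i - m_i, d_{i+1} = (1826 - m_{i+1}^2)/d_i, a_{i+1} = floor((a_0 + m_{i+1})/d_{i+1}):
  m_1 = 1*42 - 0 = 42, d_1 = (1826 - 42^2)/1 = 62/1 = 62, a_1 = floor((42 + 42)/62) = 1.
  m_2 = 62*1 - 42 = 20, d_2 = (1826 - 20^2)/62 = 1426/62 = 23, a_2 = floor((42 + 20)/23) = 2.
  m_3 = 23*2 - 20 = 26, d_3 = (1826 - 26^2)/23 = 1150/23 = 50, a_3 = floor((42 + 26)/50) = 1.
  m_4 = 50*1 - 26 = 24, d_4 = (1826 - 24^2)/50 = 1250/50 = 25, a_4 = floor((42 + 24)/25) = 2.
  m_5 = 25*2 - 24 = 26, d_5 = (1826 - 26^2)/25 = 1150/25 = 46, a_5 = floor((42 + 26)/46) = 1.
  m_6 = 46*1 - 26 = 20, d_6 = (1826 - 20^2)/46 = 1426/46 = 31, a_6 = floor((42 + 20)/31) = 2.
  m_7 = 31*2 - 20 = 42, d_7 = (1826 - 42^2)/31 = 62/31 = 2, a_7 = floor((42 + 42)/2) = 42.
  m_8 = 2*42 - 42 = 42, d_8 = (1826 - 42^2)/2 = 62/2 = 31, a_8 = floor((42 + 42)/31) = 2.
  m_9 = 31*2 - 42 = 20, d_9 = (1826 - 20^2)/31 = 1426/31 = 46, a_9 = floor((42 + 20)/46) = 1.
  m_10 = 46*1 - 20 = 26, d_10 = (1826 - 26^2)/46 = 1150/46 = 25, a_10 = floor((42 + 26)/25) = 2.
  m_11 = 25*2 - 26 = 24, d_11 = (1826 - 24^2)/25 = 1250/25 = 50, a_11 = floor((42 + 24)/50) = 1.
  m_12 = 50*1 - 24 = 26, d_12 = (1826 - 26^2)/50 = 1150/50 = 23, a_12 = floor((42 + 26)/23) = 2.
  m_13 = 23*2 - 26 = 20, d_13 = (1826 - 20^2)/23 = 1426/23 = 62, a_13 = floor((42 + 20)/62) = 1.
  m_14 = 62*1 - 20 = 42, d_14 = (1826 - 42^2)/62 = 62/62 = 1, a_14 = floor((42 + 42)/1) = 84.
  m_15 = 1*84 - 42 = 42, d_15 = (1826 - 42^2)/1 = 62/1 = 62: (m_15, d_15) = (m_1, d_1) = (42, 62), so from here the quotients repeat a_1, ..., a_14; the period length is 14.
So sqrt(1826) = [42; (1, 2, 1, 2, 1, 2, 42, 2, 1, 2, 1, 2, 1, 84)] with period length k = 14.
k is even, so the fundamental solution of x^2 - 1826y^2 = 1 is (p_{k-1}, q_{k-1}) = (p_13, q_13); compute convergents through index 13.
Convergents (p_i = a_i*p_{i-1} + p_{i-2}, q_i = a_i*q_{i-1} + q_{i-2} with p_{-2}=0, p_{-1}=1, q_{-2}=1, q_{-1}=0):
  i=0: a_0=42, p_0 = 42*1 + 0 = 42, q_0 = 42*0 + 1 = 1.
  i=1: a_1=1, p_1 = 1*42 + 1 = 43, q_1 = 1*1 + 0 = 1.
  i=2: a_2=2, p_2 = 2*43 + 42 = 128, q_2 = 2*1 + 1 = 3.
  i=3: a_3=1, p_3 = 1*128 + 43 = 171, q_3 = 1*3 + 1 = 4.
  i=4: a_4=2, p_4 = 2*171 + 128 = 470, q_4 = 2*4 + 3 = 11.
  i=5: a_5=1, p_5 = 1*470 + 171 = 641, q_5 = 1*11 + 4 = 15.
  i=6: a_6=2, p_6 = 2*641 + 470 = 1752, q_6 = 2*15 + 11 = 41.
  i=7: a_7=42, p_7 = 42*1752 + 641 = 74225, q_7 = 42*41 + 15 = 1737.
  i=8: a_8=2, p_8 = 2*74225 + 1752 = 150202, q_8 = 2*1737 + 41 = 3515.
  i=9: a_9=1, p_9 = 1*150202 + 74225 = 224427, q_9 = 1*3515 + 1737 = 5252.
  i=10: a_10=2, p_10 = 2*224427 + 150202 = 599056, q_10 = 2*5252 + 3515 = 14019.
  i=11: a_11=1, p_11 = 1*599056 + 224427 = 823483, q_11 = 1*14019 + 5252 = 19271.
  i=12: a_12=2, p_12 = 2*823483 + 599056 = 2246022, q_12 = 2*19271 + 14019 = 52561.
  i=13: a_13=1, p_13 = 1*2246022 + 823483 = 3069505, q_13 = 1*52561 + 19271 = 71832.
Check: 3069505^2 - 1826*71832^2 = 9421860945025 - 9421860945024 = 1, so (x, y) = (3069505, 71832) solves the equation, and by the theorem it is the least positive solution.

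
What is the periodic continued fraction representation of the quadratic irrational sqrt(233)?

[15; (3, 1, 3, 1, 1, 1, 1, 3, 1, 3, 30)]

Write x_i = (sqrt(233) + m_i)/d_i with (m_0, d_0) = (0, 1). a_0 = floor(sqrt(233)) = 15, since 15^2 = 225 <= 233 < 256 = 16^2.
Iterate m_{i+1} = d_i*a_i - m_i, d_{i+1} = (233 - m_{i+1}^2)/d_i, a_{i+1} = floor((a_0 + m_{i+1})/d_{i+1}):
  m_1 = 1*15 - 0 = 15, d_1 = (233 - 15^2)/1 = 8/1 = 8, a_1 = floor((15 + 15)/8) = 3.
  m_2 = 8*3 - 15 = 9, d_2 = (233 - 9^2)/8 = 152/8 = 19, a_2 = floor((15 + 9)/19) = 1.
  m_3 = 19*1 - 9 = 10, d_3 = (233 - 10^2)/19 = 133/19 = 7, a_3 = floor((15 + 10)/7) = 3.
  m_4 = 7*3 - 10 = 11, d_4 = (233 - 11^2)/7 = 112/7 = 16, a_4 = floor((15 + 11)/16) = 1.
  m_5 = 16*1 - 11 = 5, d_5 = (233 - 5^2)/16 = 208/16 = 13, a_5 = floor((15 + 5)/13) = 1.
  m_6 = 13*1 - 5 = 8, d_6 = (233 - 8^2)/13 = 169/13 = 13, a_6 = floor((15 + 8)/13) = 1.
  m_7 = 13*1 - 8 = 5, d_7 = (233 - 5^2)/13 = 208/13 = 16, a_7 = floor((15 + 5)/16) = 1.
  m_8 = 16*1 - 5 = 11, d_8 = (233 - 11^2)/16 = 112/16 = 7, a_8 = floor((15 + 11)/7) = 3.
  m_9 = 7*3 - 11 = 10, d_9 = (233 - 10^2)/7 = 133/7 = 19, a_9 = floor((15 + 10)/19) = 1.
  m_10 = 19*1 - 10 = 9, d_10 = (233 - 9^2)/19 = 152/19 = 8, a_10 = floor((15 + 9)/8) = 3.
  m_11 = 8*3 - 9 = 15, d_11 = (233 - 15^2)/8 = 8/8 = 1, a_11 = floor((15 + 15)/1) = 30.
  m_12 = 1*30 - 15 = 15, d_12 = (233 - 15^2)/1 = 8/1 = 8: (m_12, d_12) = (m_1, d_1) = (15, 8), so from here the quotients repeat a_1, ..., a_11; the period length is 11.
Hence the expansion of sqrt(233) is a_0 = 15 followed by the repeating block 3, 1, 3, 1, 1, 1, 1, 3, 1, 3, 30 (period 11).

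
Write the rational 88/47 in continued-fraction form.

[1; 1, 6, 1, 5]

Run the Euclidean algorithm on 88 and 47; the successive quotients are the partial quotients a_0, a_1, ... (each step inverts the fractional part left over by the previous one):
  88 = 1*47 + 41, so a_0 = 1.
  47 = 1*41 + 6, so a_1 = 1.
  41 = 6*6 + 5, so a_2 = 6.
  6 = 1*5 + 1, so a_3 = 1.
  5 = 5*1 + 0, so a_4 = 5.
The remainder reaches 0 after 5 divisions, so the expansion has 5 partial quotients, read off in order.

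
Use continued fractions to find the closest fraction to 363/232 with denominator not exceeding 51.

Expand x = 363/232 as a continued fraction with the Euclidean algorithm:
  363 = 1*232 + 131, so a_0 = 1.
  232 = 1*131 + 101, so a_1 = 1.
  131 = 1*101 + 30, so a_2 = 1.
  101 = 3*30 + 11, so a_3 = 3.
  30 = 2*11 + 8, so a_4 = 2.
  11 = 1*8 + 3, so a_5 = 1.
  8 = 2*3 + 2, so a_6 = 2.
  3 = 1*2 + 1, so a_7 = 1.
  2 = 2*1 + 0, so a_8 = 2.
so x = [1; 1, 1, 3, 2, 1, 2, 1, 2].
Convergents (p_i = a_i*p_{i-1} + p_{i-2}, q_i = a_i*q_{i-1} + q_{i-2} with p_{-2}=0, p_{-1}=1, q_{-2}=1, q_{-1}=0), until the denominator exceeds 51:
  i=0: a_0=1, p_0 = 1*1 + 0 = 1, q_0 = 1*0 + 1 = 1.
  i=1: a_1=1, p_1 = 1*1 + 1 = 2, q_1 = 1*1 + 0 = 1.
  i=2: a_2=1, p_2 = 1*2 + 1 = 3, q_2 = 1*1 + 1 = 2.
  i=3: a_3=3, p_3 = 3*3 + 2 = 11, q_3 = 3*2 + 1 = 7.
  i=4: a_4=2, p_4 = 2*11 + 3 = 25, q_4 = 2*7 + 2 = 16.
  i=5: a_5=1, p_5 = 1*25 + 11 = 36, q_5 = 1*16 + 7 = 23.
  i=6: a_6=2, p_6 = 2*36 + 25 = 97, q_6 = 2*23 + 16 = 62.
q_6 = 62 > 51, so the last convergent with denominator <= 51 is p_5/q_5 = 36/23.
The closest fraction with denominator <= 51 is either p_5/q_5 or the intermediate fraction (k*p_5 + p_4)/(k*q_5 + q_4) with the largest k >= 1 whose denominator stays <= 51; these approach x as k grows, and every other convergent or intermediate fraction in range is farther away.
Largest k: floor((51 - q_4)/q_5) = floor((51 - 16)/23) = 1.
That gives (1*36 + 25)/(1*23 + 16) = 61/39.
Compare the errors: |x - 36/23| = |363*23 - 36*232|/(232*23) = 3/5336, and |x - 61/39| = |363*39 - 61*232|/(232*39) = 5/9048.
Cross-multiplying, 5*5336 = 26680 < 27144 = 3*9048, so 5/9048 is smaller: the intermediate fraction 61/39 is closer to x than 36/23.

61/39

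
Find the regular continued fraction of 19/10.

[1; 1, 9]

Run the Euclidean algorithm on 19 and 10; the successive quotients are the partial quotients a_0, a_1, ... (each step inverts the fractional part left over by the previous one):
  19 = 1*10 + 9, so a_0 = 1.
  10 = 1*9 + 1, so a_1 = 1.
  9 = 9*1 + 0, so a_2 = 9.
The remainder reaches 0 after 3 divisions, so the expansion has 3 partial quotients, read off in order.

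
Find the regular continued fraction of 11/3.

[3; 1, 2]

Run the Euclidean algorithm on 11 and 3; the successive quotients are the partial quotients a_0, a_1, ... (each step inverts the fractional part left over by the previous one):
  11 = 3*3 + 2, so a_0 = 3.
  3 = 1*2 + 1, so a_1 = 1.
  2 = 2*1 + 0, so a_2 = 2.
The remainder reaches 0 after 3 divisions, so the expansion has 3 partial quotients, read off in order.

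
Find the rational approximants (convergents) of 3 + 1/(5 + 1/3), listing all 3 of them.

Using the convergent recurrence p_i = a_i*p_{i-1} + p_{i-2}, q_i = a_i*q_{i-1} + q_{i-2} with p_{-2}=0, p_{-1}=1, q_{-2}=1, q_{-1}=0:
  i=0: a_0=3, p_0 = 3*1 + 0 = 3, q_0 = 3*0 + 1 = 1.
  i=1: a_1=5, p_1 = 5*3 + 1 = 16, q_1 = 5*1 + 0 = 5.
  i=2: a_2=3, p_2 = 3*16 + 3 = 51, q_2 = 3*5 + 1 = 16.

3/1, 16/5, 51/16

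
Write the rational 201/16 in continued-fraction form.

Run the Euclidean algorithm on 201 and 16; the successive quotients are the partial quotients a_0, a_1, ... (each step inverts the fractional part left over by the previous one):
  201 = 12*16 + 9, so a_0 = 12.
  16 = 1*9 + 7, so a_1 = 1.
  9 = 1*7 + 2, so a_2 = 1.
  7 = 3*2 + 1, so a_3 = 3.
  2 = 2*1 + 0, so a_4 = 2.
The remainder reaches 0 after 5 divisions, so the expansion has 5 partial quotients, read off in order.

[12; 1, 1, 3, 2]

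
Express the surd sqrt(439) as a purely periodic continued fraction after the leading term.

Write x_i = (sqrt(439) + m_i)/d_i with (m_0, d_0) = (0, 1). a_0 = floor(sqrt(439)) = 20, since 20^2 = 400 <= 439 < 441 = 21^2.
Iterate m_{i+1} = d_i*a_i - m_i, d_{i+1} = (439 - m_{i+1}^2)/d_i, a_{i+1} = floor((a_0 + m_{i+1})/d_{i+1}):
  m_1 = 1*20 - 0 = 20, d_1 = (439 - 20^2)/1 = 39/1 = 39, a_1 = floor((20 + 20)/39) = 1.
  m_2 = 39*1 - 20 = 19, d_2 = (439 - 19^2)/39 = 78/39 = 2, a_2 = floor((20 + 19)/2) = 19.
  m_3 = 2*19 - 19 = 19, d_3 = (439 - 19^2)/2 = 78/2 = 39, a_3 = floor((20 + 19)/39) = 1.
  m_4 = 39*1 - 19 = 20, d_4 = (439 - 20^2)/39 = 39/39 = 1, a_4 = floor((20 + 20)/1) = 40.
  m_5 = 1*40 - 20 = 20, d_5 = (439 - 20^2)/1 = 39/1 = 39: (m_5, d_5) = (m_1, d_1) = (20, 39), so from here the quotients repeat a_1, ..., a_4; the period length is 4.
Hence the expansion of sqrt(439) is a_0 = 20 followed by the repeating block 1, 19, 1, 40 (period 4).

[20; (1, 19, 1, 40)]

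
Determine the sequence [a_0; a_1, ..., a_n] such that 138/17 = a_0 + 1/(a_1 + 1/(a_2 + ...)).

Run the Euclidean algorithm on 138 and 17; the successive quotients are the partial quotients a_0, a_1, ... (each step inverts the fractional part left over by the previous one):
  138 = 8*17 + 2, so a_0 = 8.
  17 = 8*2 + 1, so a_1 = 8.
  2 = 2*1 + 0, so a_2 = 2.
The remainder reaches 0 after 3 divisions, so the expansion has 3 partial quotients, read off in order.

[8; 8, 2]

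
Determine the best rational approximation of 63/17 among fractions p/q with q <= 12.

37/10

Expand x = 63/17 as a continued fraction with the Euclidean algorithm:
  63 = 3*17 + 12, so a_0 = 3.
  17 = 1*12 + 5, so a_1 = 1.
  12 = 2*5 + 2, so a_2 = 2.
  5 = 2*2 + 1, so a_3 = 2.
  2 = 2*1 + 0, so a_4 = 2.
so x = [3; 1, 2, 2, 2].
Convergents (p_i = a_i*p_{i-1} + p_{i-2}, q_i = a_i*q_{i-1} + q_{i-2} with p_{-2}=0, p_{-1}=1, q_{-2}=1, q_{-1}=0), until the denominator exceeds 12:
  i=0: a_0=3, p_0 = 3*1 + 0 = 3, q_0 = 3*0 + 1 = 1.
  i=1: a_1=1, p_1 = 1*3 + 1 = 4, q_1 = 1*1 + 0 = 1.
  i=2: a_2=2, p_2 = 2*4 + 3 = 11, q_2 = 2*1 + 1 = 3.
  i=3: a_3=2, p_3 = 2*11 + 4 = 26, q_3 = 2*3 + 1 = 7.
  i=4: a_4=2, p_4 = 2*26 + 11 = 63, q_4 = 2*7 + 3 = 17.
q_4 = 17 > 12, so the last convergent with denominator <= 12 is p_3/q_3 = 26/7.
The closest fraction with denominator <= 12 is either p_3/q_3 or the intermediate fraction (k*p_3 + p_2)/(k*q_3 + q_2) with the largest k >= 1 whose denominator stays <= 12; these approach x as k grows, and every other convergent or intermediate fraction in range is farther away.
Largest k: floor((12 - q_2)/q_3) = floor((12 - 3)/7) = 1.
That gives (1*26 + 11)/(1*7 + 3) = 37/10.
Compare the errors: |x - 26/7| = |63*7 - 26*17|/(17*7) = 1/119, and |x - 37/10| = |63*10 - 37*17|/(17*10) = 1/170.
Cross-multiplying, 1*119 = 119 < 170 = 1*170, so 1/170 is smaller: the intermediate fraction 37/10 is closer to x than 26/7.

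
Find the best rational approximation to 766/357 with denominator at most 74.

103/48

Expand x = 766/357 as a continued fraction with the Euclidean algorithm:
  766 = 2*357 + 52, so a_0 = 2.
  357 = 6*52 + 45, so a_1 = 6.
  52 = 1*45 + 7, so a_2 = 1.
  45 = 6*7 + 3, so a_3 = 6.
  7 = 2*3 + 1, so a_4 = 2.
  3 = 3*1 + 0, so a_5 = 3.
so x = [2; 6, 1, 6, 2, 3].
Convergents (p_i = a_i*p_{i-1} + p_{i-2}, q_i = a_i*q_{i-1} + q_{i-2} with p_{-2}=0, p_{-1}=1, q_{-2}=1, q_{-1}=0), until the denominator exceeds 74:
  i=0: a_0=2, p_0 = 2*1 + 0 = 2, q_0 = 2*0 + 1 = 1.
  i=1: a_1=6, p_1 = 6*2 + 1 = 13, q_1 = 6*1 + 0 = 6.
  i=2: a_2=1, p_2 = 1*13 + 2 = 15, q_2 = 1*6 + 1 = 7.
  i=3: a_3=6, p_3 = 6*15 + 13 = 103, q_3 = 6*7 + 6 = 48.
  i=4: a_4=2, p_4 = 2*103 + 15 = 221, q_4 = 2*48 + 7 = 103.
q_4 = 103 > 74, so the last convergent with denominator <= 74 is p_3/q_3 = 103/48.
The closest fraction with denominator <= 74 is either p_3/q_3 or the intermediate fraction (k*p_3 + p_2)/(k*q_3 + q_2) with the largest k >= 1 whose denominator stays <= 74; these approach x as k grows, and every other convergent or intermediate fraction in range is farther away.
Largest k: floor((74 - q_2)/q_3) = floor((74 - 7)/48) = 1.
That gives (1*103 + 15)/(1*48 + 7) = 118/55.
Compare the errors: |x - 103/48| = |766*48 - 103*357|/(357*48) = 3/17136, and |x - 118/55| = |766*55 - 118*357|/(357*55) = 4/19635.
Cross-multiplying, 3*19635 = 58905 < 68544 = 4*17136, so 3/17136 is smaller: the convergent 103/48 is closer to x than 118/55.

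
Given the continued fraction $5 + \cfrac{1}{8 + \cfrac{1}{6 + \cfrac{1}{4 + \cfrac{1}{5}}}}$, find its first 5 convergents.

Using the convergent recurrence p_i = a_i*p_{i-1} + p_{i-2}, q_i = a_i*q_{i-1} + q_{i-2} with p_{-2}=0, p_{-1}=1, q_{-2}=1, q_{-1}=0:
  i=0: a_0=5, p_0 = 5*1 + 0 = 5, q_0 = 5*0 + 1 = 1.
  i=1: a_1=8, p_1 = 8*5 + 1 = 41, q_1 = 8*1 + 0 = 8.
  i=2: a_2=6, p_2 = 6*41 + 5 = 251, q_2 = 6*8 + 1 = 49.
  i=3: a_3=4, p_3 = 4*251 + 41 = 1045, q_3 = 4*49 + 8 = 204.
  i=4: a_4=5, p_4 = 5*1045 + 251 = 5476, q_4 = 5*204 + 49 = 1069.

5/1, 41/8, 251/49, 1045/204, 5476/1069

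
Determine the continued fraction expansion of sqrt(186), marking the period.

Write x_i = (sqrt(186) + m_i)/d_i with (m_0, d_0) = (0, 1). a_0 = floor(sqrt(186)) = 13, since 13^2 = 169 <= 186 < 196 = 14^2.
Iterate m_{i+1} = d_i*a_i - m_i, d_{i+1} = (186 - m_{i+1}^2)/d_i, a_{i+1} = floor((a_0 + m_{i+1})/d_{i+1}):
  m_1 = 1*13 - 0 = 13, d_1 = (186 - 13^2)/1 = 17/1 = 17, a_1 = floor((13 + 13)/17) = 1.
  m_2 = 17*1 - 13 = 4, d_2 = (186 - 4^2)/17 = 170/17 = 10, a_2 = floor((13 + 4)/10) = 1.
  m_3 = 10*1 - 4 = 6, d_3 = (186 - 6^2)/10 = 150/10 = 15, a_3 = floor((13 + 6)/15) = 1.
  m_4 = 15*1 - 6 = 9, d_4 = (186 - 9^2)/15 = 105/15 = 7, a_4 = floor((13 + 9)/7) = 3.
  m_5 = 7*3 - 9 = 12, d_5 = (186 - 12^2)/7 = 42/7 = 6, a_5 = floor((13 + 12)/6) = 4.
  m_6 = 6*4 - 12 = 12, d_6 = (186 - 12^2)/6 = 42/6 = 7, a_6 = floor((13 + 12)/7) = 3.
  m_7 = 7*3 - 12 = 9, d_7 = (186 - 9^2)/7 = 105/7 = 15, a_7 = floor((13 + 9)/15) = 1.
  m_8 = 15*1 - 9 = 6, d_8 = (186 - 6^2)/15 = 150/15 = 10, a_8 = floor((13 + 6)/10) = 1.
  m_9 = 10*1 - 6 = 4, d_9 = (186 - 4^2)/10 = 170/10 = 17, a_9 = floor((13 + 4)/17) = 1.
  m_10 = 17*1 - 4 = 13, d_10 = (186 - 13^2)/17 = 17/17 = 1, a_10 = floor((13 + 13)/1) = 26.
  m_11 = 1*26 - 13 = 13, d_11 = (186 - 13^2)/1 = 17/1 = 17: (m_11, d_11) = (m_1, d_1) = (13, 17), so from here the quotients repeat a_1, ..., a_10; the period length is 10.
Hence the expansion of sqrt(186) is a_0 = 13 followed by the repeating block 1, 1, 1, 3, 4, 3, 1, 1, 1, 26 (period 10).

[13; (1, 1, 1, 3, 4, 3, 1, 1, 1, 26)]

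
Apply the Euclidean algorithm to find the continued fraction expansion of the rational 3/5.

[0; 1, 1, 2]

Run the Euclidean algorithm on 3 and 5; the successive quotients are the partial quotients a_0, a_1, ... (each step inverts the fractional part left over by the previous one):
  3 = 0*5 + 3, so a_0 = 0.
  5 = 1*3 + 2, so a_1 = 1.
  3 = 1*2 + 1, so a_2 = 1.
  2 = 2*1 + 0, so a_3 = 2.
The remainder reaches 0 after 4 divisions, so the expansion has 4 partial quotients, read off in order.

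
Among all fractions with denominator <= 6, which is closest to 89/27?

10/3

Expand x = 89/27 as a continued fraction with the Euclidean algorithm:
  89 = 3*27 + 8, so a_0 = 3.
  27 = 3*8 + 3, so a_1 = 3.
  8 = 2*3 + 2, so a_2 = 2.
  3 = 1*2 + 1, so a_3 = 1.
  2 = 2*1 + 0, so a_4 = 2.
so x = [3; 3, 2, 1, 2].
Convergents (p_i = a_i*p_{i-1} + p_{i-2}, q_i = a_i*q_{i-1} + q_{i-2} with p_{-2}=0, p_{-1}=1, q_{-2}=1, q_{-1}=0), until the denominator exceeds 6:
  i=0: a_0=3, p_0 = 3*1 + 0 = 3, q_0 = 3*0 + 1 = 1.
  i=1: a_1=3, p_1 = 3*3 + 1 = 10, q_1 = 3*1 + 0 = 3.
  i=2: a_2=2, p_2 = 2*10 + 3 = 23, q_2 = 2*3 + 1 = 7.
q_2 = 7 > 6, so the last convergent with denominator <= 6 is p_1/q_1 = 10/3.
The closest fraction with denominator <= 6 is either p_1/q_1 or the intermediate fraction (k*p_1 + p_0)/(k*q_1 + q_0) with the largest k >= 1 whose denominator stays <= 6; these approach x as k grows, and every other convergent or intermediate fraction in range is farther away.
Largest k: floor((6 - q_0)/q_1) = floor((6 - 1)/3) = 1.
That gives (1*10 + 3)/(1*3 + 1) = 13/4.
Compare the errors: |x - 10/3| = |89*3 - 10*27|/(27*3) = 3/81, and |x - 13/4| = |89*4 - 13*27|/(27*4) = 5/108.
Cross-multiplying, 3*108 = 324 < 405 = 5*81, so 3/81 is smaller: the convergent 10/3 is closer to x than 13/4.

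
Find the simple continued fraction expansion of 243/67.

Run the Euclidean algorithm on 243 and 67; the successive quotients are the partial quotients a_0, a_1, ... (each step inverts the fractional part left over by the previous one):
  243 = 3*67 + 42, so a_0 = 3.
  67 = 1*42 + 25, so a_1 = 1.
  42 = 1*25 + 17, so a_2 = 1.
  25 = 1*17 + 8, so a_3 = 1.
  17 = 2*8 + 1, so a_4 = 2.
  8 = 8*1 + 0, so a_5 = 8.
The remainder reaches 0 after 6 divisions, so the expansion has 6 partial quotients, read off in order.

[3; 1, 1, 1, 2, 8]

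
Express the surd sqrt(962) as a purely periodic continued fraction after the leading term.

[31; (62)]

Write x_i = (sqrt(962) + m_i)/d_i with (m_0, d_0) = (0, 1). a_0 = floor(sqrt(962)) = 31, since 31^2 = 961 <= 962 < 1024 = 32^2.
Iterate m_{i+1} = d_i*a_i - m_i, d_{i+1} = (962 - m_{i+1}^2)/d_i, a_{i+1} = floor((a_0 + m_{i+1})/d_{i+1}):
  m_1 = 1*31 - 0 = 31, d_1 = (962 - 31^2)/1 = 1/1 = 1, a_1 = floor((31 + 31)/1) = 62.
  m_2 = 1*62 - 31 = 31, d_2 = (962 - 31^2)/1 = 1/1 = 1: (m_2, d_2) = (m_1, d_1) = (31, 1), so from here the quotient a_1 repeats; the period length is 1.
Hence the expansion of sqrt(962) is a_0 = 31 followed by the repeating block 62 (period 1).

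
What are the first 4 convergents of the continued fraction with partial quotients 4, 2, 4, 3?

4/1, 9/2, 40/9, 129/29

Using the convergent recurrence p_i = a_i*p_{i-1} + p_{i-2}, q_i = a_i*q_{i-1} + q_{i-2} with p_{-2}=0, p_{-1}=1, q_{-2}=1, q_{-1}=0:
  i=0: a_0=4, p_0 = 4*1 + 0 = 4, q_0 = 4*0 + 1 = 1.
  i=1: a_1=2, p_1 = 2*4 + 1 = 9, q_1 = 2*1 + 0 = 2.
  i=2: a_2=4, p_2 = 4*9 + 4 = 40, q_2 = 4*2 + 1 = 9.
  i=3: a_3=3, p_3 = 3*40 + 9 = 129, q_3 = 3*9 + 2 = 29.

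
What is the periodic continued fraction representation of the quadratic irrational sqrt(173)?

[13; (6, 1, 1, 6, 26)]

Write x_i = (sqrt(173) + m_i)/d_i with (m_0, d_0) = (0, 1). a_0 = floor(sqrt(173)) = 13, since 13^2 = 169 <= 173 < 196 = 14^2.
Iterate m_{i+1} = d_i*a_i - m_i, d_{i+1} = (173 - m_{i+1}^2)/d_i, a_{i+1} = floor((a_0 + m_{i+1})/d_{i+1}):
  m_1 = 1*13 - 0 = 13, d_1 = (173 - 13^2)/1 = 4/1 = 4, a_1 = floor((13 + 13)/4) = 6.
  m_2 = 4*6 - 13 = 11, d_2 = (173 - 11^2)/4 = 52/4 = 13, a_2 = floor((13 + 11)/13) = 1.
  m_3 = 13*1 - 11 = 2, d_3 = (173 - 2^2)/13 = 169/13 = 13, a_3 = floor((13 + 2)/13) = 1.
  m_4 = 13*1 - 2 = 11, d_4 = (173 - 11^2)/13 = 52/13 = 4, a_4 = floor((13 + 11)/4) = 6.
  m_5 = 4*6 - 11 = 13, d_5 = (173 - 13^2)/4 = 4/4 = 1, a_5 = floor((13 + 13)/1) = 26.
  m_6 = 1*26 - 13 = 13, d_6 = (173 - 13^2)/1 = 4/1 = 4: (m_6, d_6) = (m_1, d_1) = (13, 4), so from here the quotients repeat a_1, ..., a_5; the period length is 5.
Hence the expansion of sqrt(173) is a_0 = 13 followed by the repeating block 6, 1, 1, 6, 26 (period 5).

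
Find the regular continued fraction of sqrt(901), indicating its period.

Write x_i = (sqrt(901) + m_i)/d_i with (m_0, d_0) = (0, 1). a_0 = floor(sqrt(901)) = 30, since 30^2 = 900 <= 901 < 961 = 31^2.
Iterate m_{i+1} = d_i*a_i - m_i, d_{i+1} = (901 - m_{i+1}^2)/d_i, a_{i+1} = floor((a_0 + m_{i+1})/d_{i+1}):
  m_1 = 1*30 - 0 = 30, d_1 = (901 - 30^2)/1 = 1/1 = 1, a_1 = floor((30 + 30)/1) = 60.
  m_2 = 1*60 - 30 = 30, d_2 = (901 - 30^2)/1 = 1/1 = 1: (m_2, d_2) = (m_1, d_1) = (30, 1), so from here the quotient a_1 repeats; the period length is 1.
Hence the expansion of sqrt(901) is a_0 = 30 followed by the repeating block 60 (period 1).

[30; (60)]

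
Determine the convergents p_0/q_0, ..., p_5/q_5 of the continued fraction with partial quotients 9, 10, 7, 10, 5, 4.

Using the convergent recurrence p_i = a_i*p_{i-1} + p_{i-2}, q_i = a_i*q_{i-1} + q_{i-2} with p_{-2}=0, p_{-1}=1, q_{-2}=1, q_{-1}=0:
  i=0: a_0=9, p_0 = 9*1 + 0 = 9, q_0 = 9*0 + 1 = 1.
  i=1: a_1=10, p_1 = 10*9 + 1 = 91, q_1 = 10*1 + 0 = 10.
  i=2: a_2=7, p_2 = 7*91 + 9 = 646, q_2 = 7*10 + 1 = 71.
  i=3: a_3=10, p_3 = 10*646 + 91 = 6551, q_3 = 10*71 + 10 = 720.
  i=4: a_4=5, p_4 = 5*6551 + 646 = 33401, q_4 = 5*720 + 71 = 3671.
  i=5: a_5=4, p_5 = 4*33401 + 6551 = 140155, q_5 = 4*3671 + 720 = 15404.

9/1, 91/10, 646/71, 6551/720, 33401/3671, 140155/15404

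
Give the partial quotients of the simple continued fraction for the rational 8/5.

[1; 1, 1, 2]

Run the Euclidean algorithm on 8 and 5; the successive quotients are the partial quotients a_0, a_1, ... (each step inverts the fractional part left over by the previous one):
  8 = 1*5 + 3, so a_0 = 1.
  5 = 1*3 + 2, so a_1 = 1.
  3 = 1*2 + 1, so a_2 = 1.
  2 = 2*1 + 0, so a_3 = 2.
The remainder reaches 0 after 4 divisions, so the expansion has 4 partial quotients, read off in order.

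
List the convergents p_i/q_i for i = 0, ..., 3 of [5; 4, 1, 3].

Using the convergent recurrence p_i = a_i*p_{i-1} + p_{i-2}, q_i = a_i*q_{i-1} + q_{i-2} with p_{-2}=0, p_{-1}=1, q_{-2}=1, q_{-1}=0:
  i=0: a_0=5, p_0 = 5*1 + 0 = 5, q_0 = 5*0 + 1 = 1.
  i=1: a_1=4, p_1 = 4*5 + 1 = 21, q_1 = 4*1 + 0 = 4.
  i=2: a_2=1, p_2 = 1*21 + 5 = 26, q_2 = 1*4 + 1 = 5.
  i=3: a_3=3, p_3 = 3*26 + 21 = 99, q_3 = 3*5 + 4 = 19.

5/1, 21/4, 26/5, 99/19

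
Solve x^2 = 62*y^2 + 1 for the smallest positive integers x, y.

First expand sqrt(62) as a continued fraction. With x_i = (sqrt(62) + m_i)/d_i and (m_0, d_0) = (0, 1): a_0 = floor(sqrt(62)) = 7, since 7^2 = 49 <= 62 < 64 = 8^2.
Iterate m_{i+1} = d_i*a_i - m_i, d_{i+1} = (62 - m_{i+1}^2)/d_i, a_{i+1} = floor((a_0 + m_{i+1})/d_{i+1}):
  m_1 = 1*7 - 0 = 7, d_1 = (62 - 7^2)/1 = 13/1 = 13, a_1 = floor((7 + 7)/13) = 1.
  m_2 = 13*1 - 7 = 6, d_2 = (62 - 6^2)/13 = 26/13 = 2, a_2 = floor((7 + 6)/2) = 6.
  m_3 = 2*6 - 6 = 6, d_3 = (62 - 6^2)/2 = 26/2 = 13, a_3 = floor((7 + 6)/13) = 1.
  m_4 = 13*1 - 6 = 7, d_4 = (62 - 7^2)/13 = 13/13 = 1, a_4 = floor((7 + 7)/1) = 14.
  m_5 = 1*14 - 7 = 7, d_5 = (62 - 7^2)/1 = 13/1 = 13: (m_5, d_5) = (m_1, d_1) = (7, 13), so from here the quotients repeat a_1, ..., a_4; the period length is 4.
So sqrt(62) = [7; (1, 6, 1, 14)] with period length k = 4.
k is even, so the fundamental solution of x^2 - 62y^2 = 1 is (p_{k-1}, q_{k-1}) = (p_3, q_3); compute convergents through index 3.
Convergents (p_i = a_i*p_{i-1} + p_{i-2}, q_i = a_i*q_{i-1} + q_{i-2} with p_{-2}=0, p_{-1}=1, q_{-2}=1, q_{-1}=0):
  i=0: a_0=7, p_0 = 7*1 + 0 = 7, q_0 = 7*0 + 1 = 1.
  i=1: a_1=1, p_1 = 1*7 + 1 = 8, q_1 = 1*1 + 0 = 1.
  i=2: a_2=6, p_2 = 6*8 + 7 = 55, q_2 = 6*1 + 1 = 7.
  i=3: a_3=1, p_3 = 1*55 + 8 = 63, q_3 = 1*7 + 1 = 8.
Check: 63^2 - 62*8^2 = 3969 - 3968 = 1, so (x, y) = (63, 8) solves the equation, and by the theorem it is the least positive solution.

(x, y) = (63, 8)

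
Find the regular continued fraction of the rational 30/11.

[2; 1, 2, 1, 2]

Run the Euclidean algorithm on 30 and 11; the successive quotients are the partial quotients a_0, a_1, ... (each step inverts the fractional part left over by the previous one):
  30 = 2*11 + 8, so a_0 = 2.
  11 = 1*8 + 3, so a_1 = 1.
  8 = 2*3 + 2, so a_2 = 2.
  3 = 1*2 + 1, so a_3 = 1.
  2 = 2*1 + 0, so a_4 = 2.
The remainder reaches 0 after 5 divisions, so the expansion has 5 partial quotients, read off in order.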